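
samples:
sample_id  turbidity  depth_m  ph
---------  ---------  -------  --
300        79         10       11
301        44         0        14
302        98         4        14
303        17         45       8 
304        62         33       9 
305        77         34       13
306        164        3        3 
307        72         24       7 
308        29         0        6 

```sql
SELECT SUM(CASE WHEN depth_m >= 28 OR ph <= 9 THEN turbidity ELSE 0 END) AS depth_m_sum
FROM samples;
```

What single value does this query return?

421

sample_id=300: ✗
sample_id=301: ✗
sample_id=302: ✗
sample_id=303: ✓ → 17
sample_id=304: ✓ → 62
sample_id=305: ✓ → 77
sample_id=306: ✓ → 164
sample_id=307: ✓ → 72
sample_id=308: ✓ → 29
depth_m_sum = 17 + 62 + 77 + 164 + 72 + 29 = 421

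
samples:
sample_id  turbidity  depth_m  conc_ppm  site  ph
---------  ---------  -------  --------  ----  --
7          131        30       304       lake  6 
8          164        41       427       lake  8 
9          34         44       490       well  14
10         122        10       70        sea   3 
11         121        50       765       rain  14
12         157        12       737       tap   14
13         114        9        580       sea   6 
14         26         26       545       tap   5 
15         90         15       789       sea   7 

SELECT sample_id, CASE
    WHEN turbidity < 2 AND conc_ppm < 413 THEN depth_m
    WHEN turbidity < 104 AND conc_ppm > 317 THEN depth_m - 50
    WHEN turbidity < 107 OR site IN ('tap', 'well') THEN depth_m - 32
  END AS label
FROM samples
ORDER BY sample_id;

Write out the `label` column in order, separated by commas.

sample_id=7: (no match → NULL) → NULL
sample_id=8: (no match → NULL) → NULL
sample_id=9: turbidity < 104 AND conc_ppm > 317 → -6
sample_id=10: (no match → NULL) → NULL
sample_id=11: (no match → NULL) → NULL
sample_id=12: turbidity < 107 OR site IN ('tap', 'well') → -20
sample_id=13: (no match → NULL) → NULL
sample_id=14: turbidity < 104 AND conc_ppm > 317 → -24
sample_id=15: turbidity < 104 AND conc_ppm > 317 → -35

NULL, NULL, -6, NULL, NULL, -20, NULL, -24, -35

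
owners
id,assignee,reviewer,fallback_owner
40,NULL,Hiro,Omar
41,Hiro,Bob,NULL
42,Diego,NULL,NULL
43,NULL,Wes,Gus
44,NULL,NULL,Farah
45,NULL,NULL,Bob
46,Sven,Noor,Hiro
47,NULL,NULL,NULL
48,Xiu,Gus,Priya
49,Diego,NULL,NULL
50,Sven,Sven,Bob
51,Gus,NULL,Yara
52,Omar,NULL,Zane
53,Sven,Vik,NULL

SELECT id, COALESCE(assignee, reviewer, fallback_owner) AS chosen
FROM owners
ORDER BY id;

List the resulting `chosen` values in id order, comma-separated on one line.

id=40: assignee=NULL, reviewer=Hiro → Hiro
id=41: assignee=Hiro → Hiro
id=42: assignee=Diego → Diego
id=43: assignee=NULL, reviewer=Wes → Wes
id=44: assignee=NULL, reviewer=NULL, fallback_owner=Farah → Farah
id=45: assignee=NULL, reviewer=NULL, fallback_owner=Bob → Bob
id=46: assignee=Sven → Sven
id=47: assignee=NULL, reviewer=NULL, fallback_owner=NULL (all NULL) → NULL
id=48: assignee=Xiu → Xiu
id=49: assignee=Diego → Diego
id=50: assignee=Sven → Sven
id=51: assignee=Gus → Gus
id=52: assignee=Omar → Omar
id=53: assignee=Sven → Sven

Hiro, Hiro, Diego, Wes, Farah, Bob, Sven, NULL, Xiu, Diego, Sven, Gus, Omar, Sven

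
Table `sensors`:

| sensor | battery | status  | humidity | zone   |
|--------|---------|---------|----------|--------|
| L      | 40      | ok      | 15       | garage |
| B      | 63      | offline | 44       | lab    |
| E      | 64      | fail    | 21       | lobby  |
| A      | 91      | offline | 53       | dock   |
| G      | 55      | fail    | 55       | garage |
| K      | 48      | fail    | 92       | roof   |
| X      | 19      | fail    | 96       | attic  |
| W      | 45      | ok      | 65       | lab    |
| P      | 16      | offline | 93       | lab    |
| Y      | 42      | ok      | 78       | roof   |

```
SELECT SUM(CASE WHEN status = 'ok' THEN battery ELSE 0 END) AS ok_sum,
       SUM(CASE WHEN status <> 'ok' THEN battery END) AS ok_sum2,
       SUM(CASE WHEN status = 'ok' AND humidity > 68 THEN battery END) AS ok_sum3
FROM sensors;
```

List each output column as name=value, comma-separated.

ok_sum=127, ok_sum2=356, ok_sum3=42

[ok_sum: status = 'ok']
sensor=L: ✓ → 40
sensor=B: ✗
sensor=E: ✗
sensor=A: ✗
sensor=G: ✗
sensor=K: ✗
sensor=X: ✗
sensor=W: ✓ → 45
sensor=P: ✗
sensor=Y: ✓ → 42
ok_sum = 40 + 45 + 42 = 127
—
[ok_sum2: status <> 'ok']
sensor=L: ✗
sensor=B: ✓ → 63
sensor=E: ✓ → 64
sensor=A: ✓ → 91
sensor=G: ✓ → 55
sensor=K: ✓ → 48
sensor=X: ✓ → 19
sensor=W: ✗
sensor=P: ✓ → 16
sensor=Y: ✗
ok_sum2 = 63 + 64 + 91 + 55 + 48 + 19 + 16 = 356
—
[ok_sum3: status = 'ok' AND humidity > 68]
sensor=L: ✗
sensor=B: ✗
sensor=E: ✗
sensor=A: ✗
sensor=G: ✗
sensor=K: ✗
sensor=X: ✗
sensor=W: ✗
sensor=P: ✗
sensor=Y: ✓ → 42
ok_sum3 = 42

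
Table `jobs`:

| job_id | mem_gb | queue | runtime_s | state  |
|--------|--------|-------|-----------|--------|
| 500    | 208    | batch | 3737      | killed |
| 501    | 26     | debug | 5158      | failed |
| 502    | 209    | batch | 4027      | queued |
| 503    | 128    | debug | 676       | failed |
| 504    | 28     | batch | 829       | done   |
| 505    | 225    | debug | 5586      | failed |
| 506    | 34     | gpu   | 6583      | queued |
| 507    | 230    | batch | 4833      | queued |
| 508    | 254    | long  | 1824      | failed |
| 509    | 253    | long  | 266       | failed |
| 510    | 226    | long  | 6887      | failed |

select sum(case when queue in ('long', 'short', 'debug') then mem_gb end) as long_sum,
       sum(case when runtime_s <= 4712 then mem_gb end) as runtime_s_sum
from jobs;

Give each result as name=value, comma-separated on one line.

[long_sum: queue in ('long', 'short', 'debug')]
job_id=500: ✗
job_id=501: ✓ → 26
job_id=502: ✗
job_id=503: ✓ → 128
job_id=504: ✗
job_id=505: ✓ → 225
job_id=506: ✗
job_id=507: ✗
job_id=508: ✓ → 254
job_id=509: ✓ → 253
job_id=510: ✓ → 226
long_sum = 26 + 128 + 225 + 254 + 253 + 226 = 1112
—
[runtime_s_sum: runtime_s <= 4712]
job_id=500: ✓ → 208
job_id=501: ✗
job_id=502: ✓ → 209
job_id=503: ✓ → 128
job_id=504: ✓ → 28
job_id=505: ✗
job_id=506: ✗
job_id=507: ✗
job_id=508: ✓ → 254
job_id=509: ✓ → 253
job_id=510: ✗
runtime_s_sum = 208 + 209 + 128 + 28 + 254 + 253 = 1080

long_sum=1112, runtime_s_sum=1080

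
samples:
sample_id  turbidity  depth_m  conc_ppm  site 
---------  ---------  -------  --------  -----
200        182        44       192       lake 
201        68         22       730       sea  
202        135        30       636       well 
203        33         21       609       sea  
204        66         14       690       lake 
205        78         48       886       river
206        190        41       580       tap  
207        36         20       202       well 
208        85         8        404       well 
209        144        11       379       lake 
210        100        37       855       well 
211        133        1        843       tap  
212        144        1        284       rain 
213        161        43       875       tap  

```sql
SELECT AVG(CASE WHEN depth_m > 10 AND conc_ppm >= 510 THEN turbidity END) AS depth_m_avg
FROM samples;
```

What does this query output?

sample_id=200: ✗
sample_id=201: ✓ → 68
sample_id=202: ✓ → 135
sample_id=203: ✓ → 33
sample_id=204: ✓ → 66
sample_id=205: ✓ → 78
sample_id=206: ✓ → 190
sample_id=207: ✗
sample_id=208: ✗
sample_id=209: ✗
sample_id=210: ✓ → 100
sample_id=211: ✗
sample_id=212: ✗
sample_id=213: ✓ → 161
depth_m_avg = (68 + 135 + 33 + 66 + 78 + 190 + 100 + 161) / 8 = 103.875

103.875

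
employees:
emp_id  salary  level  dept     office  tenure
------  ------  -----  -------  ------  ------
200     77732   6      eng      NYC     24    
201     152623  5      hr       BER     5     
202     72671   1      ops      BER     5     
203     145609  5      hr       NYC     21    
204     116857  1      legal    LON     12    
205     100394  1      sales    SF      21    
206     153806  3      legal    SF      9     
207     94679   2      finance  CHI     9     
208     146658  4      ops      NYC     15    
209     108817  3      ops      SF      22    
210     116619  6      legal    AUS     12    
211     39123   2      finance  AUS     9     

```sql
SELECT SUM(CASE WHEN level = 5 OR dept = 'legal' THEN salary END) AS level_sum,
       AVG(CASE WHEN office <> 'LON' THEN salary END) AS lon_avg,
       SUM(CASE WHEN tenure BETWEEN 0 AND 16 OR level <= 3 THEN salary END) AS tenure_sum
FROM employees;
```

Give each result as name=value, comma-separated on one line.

level_sum=685514, lon_avg=109884.6363636364, tenure_sum=1102247

[level_sum: level = 5 OR dept = 'legal']
emp_id=200: ✗
emp_id=201: ✓ → 152623
emp_id=202: ✗
emp_id=203: ✓ → 145609
emp_id=204: ✓ → 116857
emp_id=205: ✗
emp_id=206: ✓ → 153806
emp_id=207: ✗
emp_id=208: ✗
emp_id=209: ✗
emp_id=210: ✓ → 116619
emp_id=211: ✗
level_sum = 152623 + 145609 + 116857 + 153806 + 116619 = 685514
—
[lon_avg: office <> 'LON']
emp_id=200: ✓ → 77732
emp_id=201: ✓ → 152623
emp_id=202: ✓ → 72671
emp_id=203: ✓ → 145609
emp_id=204: ✗
emp_id=205: ✓ → 100394
emp_id=206: ✓ → 153806
emp_id=207: ✓ → 94679
emp_id=208: ✓ → 146658
emp_id=209: ✓ → 108817
emp_id=210: ✓ → 116619
emp_id=211: ✓ → 39123
lon_avg = (77732 + 152623 + 72671 + 145609 + 100394 + 153806 + 94679 + 146658 + 108817 + 116619 + 39123) / 11 = 109884.6363636364
—
[tenure_sum: tenure BETWEEN 0 AND 16 OR level <= 3]
emp_id=200: ✗
emp_id=201: ✓ → 152623
emp_id=202: ✓ → 72671
emp_id=203: ✗
emp_id=204: ✓ → 116857
emp_id=205: ✓ → 100394
emp_id=206: ✓ → 153806
emp_id=207: ✓ → 94679
emp_id=208: ✓ → 146658
emp_id=209: ✓ → 108817
emp_id=210: ✓ → 116619
emp_id=211: ✓ → 39123
tenure_sum = 152623 + 72671 + 116857 + 100394 + 153806 + 94679 + 146658 + 108817 + 116619 + 39123 = 1102247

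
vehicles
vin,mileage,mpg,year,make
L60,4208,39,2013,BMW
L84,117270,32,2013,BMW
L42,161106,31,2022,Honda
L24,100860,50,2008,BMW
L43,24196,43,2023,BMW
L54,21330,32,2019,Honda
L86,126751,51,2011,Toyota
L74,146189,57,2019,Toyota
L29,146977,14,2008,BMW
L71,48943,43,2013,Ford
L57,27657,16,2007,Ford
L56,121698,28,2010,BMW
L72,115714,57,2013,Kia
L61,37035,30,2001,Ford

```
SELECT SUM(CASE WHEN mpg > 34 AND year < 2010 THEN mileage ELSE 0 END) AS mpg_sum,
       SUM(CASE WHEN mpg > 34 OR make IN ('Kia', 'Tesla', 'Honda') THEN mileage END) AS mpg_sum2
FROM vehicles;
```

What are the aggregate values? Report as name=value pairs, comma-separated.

mpg_sum=100860, mpg_sum2=749297

[mpg_sum: mpg > 34 AND year < 2010]
vin=L60: ✗
vin=L84: ✗
vin=L42: ✗
vin=L24: ✓ → 100860
vin=L43: ✗
vin=L54: ✗
vin=L86: ✗
vin=L74: ✗
vin=L29: ✗
vin=L71: ✗
vin=L57: ✗
vin=L56: ✗
vin=L72: ✗
vin=L61: ✗
mpg_sum = 100860
—
[mpg_sum2: mpg > 34 OR make IN ('Kia', 'Tesla', 'Honda')]
vin=L60: ✓ → 4208
vin=L84: ✗
vin=L42: ✓ → 161106
vin=L24: ✓ → 100860
vin=L43: ✓ → 24196
vin=L54: ✓ → 21330
vin=L86: ✓ → 126751
vin=L74: ✓ → 146189
vin=L29: ✗
vin=L71: ✓ → 48943
vin=L57: ✗
vin=L56: ✗
vin=L72: ✓ → 115714
vin=L61: ✗
mpg_sum2 = 4208 + 161106 + 100860 + 24196 + 21330 + 126751 + 146189 + 48943 + 115714 = 749297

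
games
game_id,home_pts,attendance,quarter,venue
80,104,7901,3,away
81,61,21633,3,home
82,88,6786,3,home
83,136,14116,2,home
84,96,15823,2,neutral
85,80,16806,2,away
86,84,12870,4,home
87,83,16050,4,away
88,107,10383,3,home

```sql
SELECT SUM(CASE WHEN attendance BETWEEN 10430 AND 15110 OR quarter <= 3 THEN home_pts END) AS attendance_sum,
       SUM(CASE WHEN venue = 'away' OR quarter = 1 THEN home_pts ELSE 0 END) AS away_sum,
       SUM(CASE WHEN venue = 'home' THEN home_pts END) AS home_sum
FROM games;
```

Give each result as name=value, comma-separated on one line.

[attendance_sum: attendance BETWEEN 10430 AND 15110 OR quarter <= 3]
game_id=80: ✓ → 104
game_id=81: ✓ → 61
game_id=82: ✓ → 88
game_id=83: ✓ → 136
game_id=84: ✓ → 96
game_id=85: ✓ → 80
game_id=86: ✓ → 84
game_id=87: ✗
game_id=88: ✓ → 107
attendance_sum = 104 + 61 + 88 + 136 + 96 + 80 + 84 + 107 = 756
—
[away_sum: venue = 'away' OR quarter = 1]
game_id=80: ✓ → 104
game_id=81: ✗
game_id=82: ✗
game_id=83: ✗
game_id=84: ✗
game_id=85: ✓ → 80
game_id=86: ✗
game_id=87: ✓ → 83
game_id=88: ✗
away_sum = 104 + 80 + 83 = 267
—
[home_sum: venue = 'home']
game_id=80: ✗
game_id=81: ✓ → 61
game_id=82: ✓ → 88
game_id=83: ✓ → 136
game_id=84: ✗
game_id=85: ✗
game_id=86: ✓ → 84
game_id=87: ✗
game_id=88: ✓ → 107
home_sum = 61 + 88 + 136 + 84 + 107 = 476

attendance_sum=756, away_sum=267, home_sum=476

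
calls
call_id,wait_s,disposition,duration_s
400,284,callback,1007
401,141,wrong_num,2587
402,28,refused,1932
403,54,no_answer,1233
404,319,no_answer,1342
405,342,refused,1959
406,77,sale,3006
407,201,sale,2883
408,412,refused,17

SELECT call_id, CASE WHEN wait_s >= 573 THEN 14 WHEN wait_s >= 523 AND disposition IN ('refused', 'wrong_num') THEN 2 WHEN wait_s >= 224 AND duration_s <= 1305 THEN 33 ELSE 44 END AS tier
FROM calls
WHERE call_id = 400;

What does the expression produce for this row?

33

call_id = 400: wait_s=284, disposition=callback, duration_s=1007.
wait_s >= 573 → false
wait_s >= 523 AND disposition IN ('refused', 'wrong_num') → false
wait_s >= 224 AND duration_s <= 1305 → true → 33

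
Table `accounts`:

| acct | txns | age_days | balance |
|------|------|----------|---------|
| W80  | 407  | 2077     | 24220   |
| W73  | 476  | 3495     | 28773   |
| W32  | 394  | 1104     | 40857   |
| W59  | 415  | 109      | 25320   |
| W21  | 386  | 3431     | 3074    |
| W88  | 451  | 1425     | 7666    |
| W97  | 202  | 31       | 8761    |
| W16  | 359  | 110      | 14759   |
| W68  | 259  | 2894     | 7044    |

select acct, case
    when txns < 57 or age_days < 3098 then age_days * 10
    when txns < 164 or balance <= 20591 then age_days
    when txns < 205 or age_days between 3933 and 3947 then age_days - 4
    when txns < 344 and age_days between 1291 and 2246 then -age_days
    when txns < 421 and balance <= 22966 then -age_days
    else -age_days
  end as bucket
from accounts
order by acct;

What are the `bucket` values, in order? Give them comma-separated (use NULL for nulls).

acct=W16: txns < 57 or age_days < 3098 → 1100
acct=W21: txns < 164 or balance <= 20591 → 3431
acct=W32: txns < 57 or age_days < 3098 → 11040
acct=W59: txns < 57 or age_days < 3098 → 1090
acct=W68: txns < 57 or age_days < 3098 → 28940
acct=W73: ELSE → -3495
acct=W80: txns < 57 or age_days < 3098 → 20770
acct=W88: txns < 57 or age_days < 3098 → 14250
acct=W97: txns < 57 or age_days < 3098 → 310

1100, 3431, 11040, 1090, 28940, -3495, 20770, 14250, 310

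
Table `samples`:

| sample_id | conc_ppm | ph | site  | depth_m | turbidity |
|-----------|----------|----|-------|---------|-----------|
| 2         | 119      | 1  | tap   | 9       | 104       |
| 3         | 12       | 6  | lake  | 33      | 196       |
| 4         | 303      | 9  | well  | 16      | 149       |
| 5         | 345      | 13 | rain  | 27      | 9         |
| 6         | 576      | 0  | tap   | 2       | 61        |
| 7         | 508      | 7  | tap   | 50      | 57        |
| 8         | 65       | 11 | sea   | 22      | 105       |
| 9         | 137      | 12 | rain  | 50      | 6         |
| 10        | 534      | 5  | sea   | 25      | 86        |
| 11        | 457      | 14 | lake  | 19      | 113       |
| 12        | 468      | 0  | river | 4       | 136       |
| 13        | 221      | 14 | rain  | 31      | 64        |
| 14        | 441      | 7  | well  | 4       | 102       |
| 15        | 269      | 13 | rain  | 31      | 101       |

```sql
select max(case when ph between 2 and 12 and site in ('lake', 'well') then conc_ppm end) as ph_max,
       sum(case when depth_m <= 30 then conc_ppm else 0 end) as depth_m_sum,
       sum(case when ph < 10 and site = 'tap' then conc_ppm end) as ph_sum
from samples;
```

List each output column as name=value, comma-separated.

ph_max=441, depth_m_sum=3308, ph_sum=1203

[ph_max: ph between 2 and 12 and site in ('lake', 'well')]
sample_id=2: ✗
sample_id=3: ✓ → 12
sample_id=4: ✓ → 303
sample_id=5: ✗
sample_id=6: ✗
sample_id=7: ✗
sample_id=8: ✗
sample_id=9: ✗
sample_id=10: ✗
sample_id=11: ✗
sample_id=12: ✗
sample_id=13: ✗
sample_id=14: ✓ → 441
sample_id=15: ✗
ph_max = MAX(12, 303, 441) = 441
—
[depth_m_sum: depth_m <= 30]
sample_id=2: ✓ → 119
sample_id=3: ✗
sample_id=4: ✓ → 303
sample_id=5: ✓ → 345
sample_id=6: ✓ → 576
sample_id=7: ✗
sample_id=8: ✓ → 65
sample_id=9: ✗
sample_id=10: ✓ → 534
sample_id=11: ✓ → 457
sample_id=12: ✓ → 468
sample_id=13: ✗
sample_id=14: ✓ → 441
sample_id=15: ✗
depth_m_sum = 119 + 303 + 345 + 576 + 65 + 534 + 457 + 468 + 441 = 3308
—
[ph_sum: ph < 10 and site = 'tap']
sample_id=2: ✓ → 119
sample_id=3: ✗
sample_id=4: ✗
sample_id=5: ✗
sample_id=6: ✓ → 576
sample_id=7: ✓ → 508
sample_id=8: ✗
sample_id=9: ✗
sample_id=10: ✗
sample_id=11: ✗
sample_id=12: ✗
sample_id=13: ✗
sample_id=14: ✗
sample_id=15: ✗
ph_sum = 119 + 576 + 508 = 1203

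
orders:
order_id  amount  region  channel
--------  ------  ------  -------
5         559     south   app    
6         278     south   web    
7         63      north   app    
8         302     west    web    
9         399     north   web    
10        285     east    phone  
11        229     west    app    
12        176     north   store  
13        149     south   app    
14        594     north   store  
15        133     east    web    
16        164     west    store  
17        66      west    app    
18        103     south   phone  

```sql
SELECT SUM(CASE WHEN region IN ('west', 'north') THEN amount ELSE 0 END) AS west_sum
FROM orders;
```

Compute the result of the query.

order_id=5: ✗
order_id=6: ✗
order_id=7: ✓ → 63
order_id=8: ✓ → 302
order_id=9: ✓ → 399
order_id=10: ✗
order_id=11: ✓ → 229
order_id=12: ✓ → 176
order_id=13: ✗
order_id=14: ✓ → 594
order_id=15: ✗
order_id=16: ✓ → 164
order_id=17: ✓ → 66
order_id=18: ✗
west_sum = 63 + 302 + 399 + 229 + 176 + 594 + 164 + 66 = 1993

1993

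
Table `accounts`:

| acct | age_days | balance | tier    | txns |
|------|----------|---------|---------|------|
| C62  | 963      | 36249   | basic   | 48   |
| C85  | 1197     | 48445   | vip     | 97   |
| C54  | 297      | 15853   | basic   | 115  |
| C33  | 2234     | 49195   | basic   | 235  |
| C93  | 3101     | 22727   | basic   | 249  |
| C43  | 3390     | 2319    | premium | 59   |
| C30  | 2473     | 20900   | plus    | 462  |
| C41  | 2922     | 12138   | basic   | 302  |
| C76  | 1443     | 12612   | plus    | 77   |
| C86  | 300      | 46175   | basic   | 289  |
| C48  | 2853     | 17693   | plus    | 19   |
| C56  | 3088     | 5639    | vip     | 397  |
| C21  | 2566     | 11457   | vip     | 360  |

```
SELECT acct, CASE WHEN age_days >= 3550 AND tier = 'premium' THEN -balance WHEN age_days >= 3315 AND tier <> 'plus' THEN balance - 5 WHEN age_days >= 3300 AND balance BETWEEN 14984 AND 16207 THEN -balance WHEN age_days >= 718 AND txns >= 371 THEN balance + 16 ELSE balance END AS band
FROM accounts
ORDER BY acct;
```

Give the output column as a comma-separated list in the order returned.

acct=C21: ELSE → 11457
acct=C30: age_days >= 718 AND txns >= 371 → 20916
acct=C33: ELSE → 49195
acct=C41: ELSE → 12138
acct=C43: age_days >= 3315 AND tier <> 'plus' → 2314
acct=C48: ELSE → 17693
acct=C54: ELSE → 15853
acct=C56: age_days >= 718 AND txns >= 371 → 5655
acct=C62: ELSE → 36249
acct=C76: ELSE → 12612
acct=C85: ELSE → 48445
acct=C86: ELSE → 46175
acct=C93: ELSE → 22727

11457, 20916, 49195, 12138, 2314, 17693, 15853, 5655, 36249, 12612, 48445, 46175, 22727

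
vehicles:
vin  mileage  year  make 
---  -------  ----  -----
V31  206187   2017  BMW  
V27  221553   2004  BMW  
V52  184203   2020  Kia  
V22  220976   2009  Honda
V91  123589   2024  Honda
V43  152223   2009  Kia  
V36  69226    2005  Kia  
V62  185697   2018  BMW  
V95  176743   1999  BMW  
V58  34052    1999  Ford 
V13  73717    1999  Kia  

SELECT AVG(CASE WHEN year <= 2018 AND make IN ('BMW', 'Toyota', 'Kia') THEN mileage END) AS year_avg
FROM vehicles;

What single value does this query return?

vin=V31: ✓ → 206187
vin=V27: ✓ → 221553
vin=V52: ✗
vin=V22: ✗
vin=V91: ✗
vin=V43: ✓ → 152223
vin=V36: ✓ → 69226
vin=V62: ✓ → 185697
vin=V95: ✓ → 176743
vin=V58: ✗
vin=V13: ✓ → 73717
year_avg = (206187 + 221553 + 152223 + 69226 + 185697 + 176743 + 73717) / 7 = 155049.4285714286

155049.4285714286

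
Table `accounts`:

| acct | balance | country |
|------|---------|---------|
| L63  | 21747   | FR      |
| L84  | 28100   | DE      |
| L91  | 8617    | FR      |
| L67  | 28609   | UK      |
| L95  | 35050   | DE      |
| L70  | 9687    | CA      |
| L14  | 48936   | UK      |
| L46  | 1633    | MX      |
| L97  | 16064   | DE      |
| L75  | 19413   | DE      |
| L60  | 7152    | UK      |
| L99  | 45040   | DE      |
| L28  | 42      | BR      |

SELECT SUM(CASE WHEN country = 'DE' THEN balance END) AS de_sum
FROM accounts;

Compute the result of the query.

acct=L63: ✗
acct=L84: ✓ → 28100
acct=L91: ✗
acct=L67: ✗
acct=L95: ✓ → 35050
acct=L70: ✗
acct=L14: ✗
acct=L46: ✗
acct=L97: ✓ → 16064
acct=L75: ✓ → 19413
acct=L60: ✗
acct=L99: ✓ → 45040
acct=L28: ✗
de_sum = 28100 + 35050 + 16064 + 19413 + 45040 = 143667

143667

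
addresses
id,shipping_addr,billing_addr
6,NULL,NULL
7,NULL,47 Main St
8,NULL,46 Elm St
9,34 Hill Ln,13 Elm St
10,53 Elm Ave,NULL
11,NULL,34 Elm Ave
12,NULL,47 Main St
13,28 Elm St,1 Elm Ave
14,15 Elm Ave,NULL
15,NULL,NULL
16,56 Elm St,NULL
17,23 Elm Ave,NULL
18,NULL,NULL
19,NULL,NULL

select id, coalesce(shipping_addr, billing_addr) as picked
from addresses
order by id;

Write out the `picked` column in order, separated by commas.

NULL, 47 Main St, 46 Elm St, 34 Hill Ln, 53 Elm Ave, 34 Elm Ave, 47 Main St, 28 Elm St, 15 Elm Ave, NULL, 56 Elm St, 23 Elm Ave, NULL, NULL

id=6: shipping_addr=NULL, billing_addr=NULL (all NULL) → NULL
id=7: shipping_addr=NULL, billing_addr=47 Main St → 47 Main St
id=8: shipping_addr=NULL, billing_addr=46 Elm St → 46 Elm St
id=9: shipping_addr=34 Hill Ln → 34 Hill Ln
id=10: shipping_addr=53 Elm Ave → 53 Elm Ave
id=11: shipping_addr=NULL, billing_addr=34 Elm Ave → 34 Elm Ave
id=12: shipping_addr=NULL, billing_addr=47 Main St → 47 Main St
id=13: shipping_addr=28 Elm St → 28 Elm St
id=14: shipping_addr=15 Elm Ave → 15 Elm Ave
id=15: shipping_addr=NULL, billing_addr=NULL (all NULL) → NULL
id=16: shipping_addr=56 Elm St → 56 Elm St
id=17: shipping_addr=23 Elm Ave → 23 Elm Ave
id=18: shipping_addr=NULL, billing_addr=NULL (all NULL) → NULL
id=19: shipping_addr=NULL, billing_addr=NULL (all NULL) → NULL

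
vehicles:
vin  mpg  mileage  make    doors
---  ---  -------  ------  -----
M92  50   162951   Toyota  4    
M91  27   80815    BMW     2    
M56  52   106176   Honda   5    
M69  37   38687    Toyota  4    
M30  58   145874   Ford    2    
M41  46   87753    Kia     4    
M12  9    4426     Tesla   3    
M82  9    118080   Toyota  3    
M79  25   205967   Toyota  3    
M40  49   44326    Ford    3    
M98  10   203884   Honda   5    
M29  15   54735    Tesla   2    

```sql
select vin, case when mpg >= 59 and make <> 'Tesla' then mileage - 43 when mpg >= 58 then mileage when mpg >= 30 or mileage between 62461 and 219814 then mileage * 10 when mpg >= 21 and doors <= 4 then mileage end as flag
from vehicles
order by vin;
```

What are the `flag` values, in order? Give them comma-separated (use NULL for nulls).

NULL, NULL, 145874, 443260, 877530, 1061760, 386870, 2059670, 1180800, 808150, 1629510, 2038840

vin=M12: (no match → NULL) → NULL
vin=M29: (no match → NULL) → NULL
vin=M30: mpg >= 58 → 145874
vin=M40: mpg >= 30 or mileage between 62461 and 219814 → 443260
vin=M41: mpg >= 30 or mileage between 62461 and 219814 → 877530
vin=M56: mpg >= 30 or mileage between 62461 and 219814 → 1061760
vin=M69: mpg >= 30 or mileage between 62461 and 219814 → 386870
vin=M79: mpg >= 30 or mileage between 62461 and 219814 → 2059670
vin=M82: mpg >= 30 or mileage between 62461 and 219814 → 1180800
vin=M91: mpg >= 30 or mileage between 62461 and 219814 → 808150
vin=M92: mpg >= 30 or mileage between 62461 and 219814 → 1629510
vin=M98: mpg >= 30 or mileage between 62461 and 219814 → 2038840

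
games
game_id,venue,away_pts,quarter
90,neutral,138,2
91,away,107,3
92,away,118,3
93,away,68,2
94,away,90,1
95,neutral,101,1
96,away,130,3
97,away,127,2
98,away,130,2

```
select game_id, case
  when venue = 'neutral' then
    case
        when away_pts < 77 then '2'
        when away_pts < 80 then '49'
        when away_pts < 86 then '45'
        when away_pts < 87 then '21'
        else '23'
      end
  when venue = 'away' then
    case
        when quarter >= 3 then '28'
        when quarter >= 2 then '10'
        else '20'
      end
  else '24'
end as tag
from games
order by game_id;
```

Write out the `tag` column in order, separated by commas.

23, 28, 28, 10, 20, 23, 28, 10, 10

game_id=90: venue='neutral' → inner[ELSE] → 23
game_id=91: venue='away' → inner[quarter >= 3] → 28
game_id=92: venue='away' → inner[quarter >= 3] → 28
game_id=93: venue='away' → inner[quarter >= 2] → 10
game_id=94: venue='away' → inner[ELSE] → 20
game_id=95: venue='neutral' → inner[ELSE] → 23
game_id=96: venue='away' → inner[quarter >= 3] → 28
game_id=97: venue='away' → inner[quarter >= 2] → 10
game_id=98: venue='away' → inner[quarter >= 2] → 10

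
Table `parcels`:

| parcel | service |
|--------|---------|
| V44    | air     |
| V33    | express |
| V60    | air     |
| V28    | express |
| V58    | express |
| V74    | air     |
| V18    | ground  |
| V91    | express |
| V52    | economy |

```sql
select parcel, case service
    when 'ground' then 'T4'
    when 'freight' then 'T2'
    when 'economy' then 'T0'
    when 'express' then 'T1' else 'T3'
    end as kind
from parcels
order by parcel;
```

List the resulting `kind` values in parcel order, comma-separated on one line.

T4, T1, T1, T3, T0, T1, T3, T3, T1

parcel=V18: service='ground' → T4
parcel=V28: service='express' → T1
parcel=V33: service='express' → T1
parcel=V44: ELSE → T3
parcel=V52: service='economy' → T0
parcel=V58: service='express' → T1
parcel=V60: ELSE → T3
parcel=V74: ELSE → T3
parcel=V91: service='express' → T1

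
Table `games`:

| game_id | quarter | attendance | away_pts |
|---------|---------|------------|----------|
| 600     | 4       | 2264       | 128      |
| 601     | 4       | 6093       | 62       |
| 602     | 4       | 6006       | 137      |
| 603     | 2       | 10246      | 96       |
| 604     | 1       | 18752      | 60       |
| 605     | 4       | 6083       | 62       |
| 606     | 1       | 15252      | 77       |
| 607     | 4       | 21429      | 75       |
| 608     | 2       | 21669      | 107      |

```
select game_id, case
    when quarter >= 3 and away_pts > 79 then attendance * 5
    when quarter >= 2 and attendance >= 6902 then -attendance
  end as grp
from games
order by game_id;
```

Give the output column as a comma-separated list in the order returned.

game_id=600: quarter >= 3 and away_pts > 79 → 11320
game_id=601: (no match → NULL) → NULL
game_id=602: quarter >= 3 and away_pts > 79 → 30030
game_id=603: quarter >= 2 and attendance >= 6902 → -10246
game_id=604: (no match → NULL) → NULL
game_id=605: (no match → NULL) → NULL
game_id=606: (no match → NULL) → NULL
game_id=607: quarter >= 2 and attendance >= 6902 → -21429
game_id=608: quarter >= 2 and attendance >= 6902 → -21669

11320, NULL, 30030, -10246, NULL, NULL, NULL, -21429, -21669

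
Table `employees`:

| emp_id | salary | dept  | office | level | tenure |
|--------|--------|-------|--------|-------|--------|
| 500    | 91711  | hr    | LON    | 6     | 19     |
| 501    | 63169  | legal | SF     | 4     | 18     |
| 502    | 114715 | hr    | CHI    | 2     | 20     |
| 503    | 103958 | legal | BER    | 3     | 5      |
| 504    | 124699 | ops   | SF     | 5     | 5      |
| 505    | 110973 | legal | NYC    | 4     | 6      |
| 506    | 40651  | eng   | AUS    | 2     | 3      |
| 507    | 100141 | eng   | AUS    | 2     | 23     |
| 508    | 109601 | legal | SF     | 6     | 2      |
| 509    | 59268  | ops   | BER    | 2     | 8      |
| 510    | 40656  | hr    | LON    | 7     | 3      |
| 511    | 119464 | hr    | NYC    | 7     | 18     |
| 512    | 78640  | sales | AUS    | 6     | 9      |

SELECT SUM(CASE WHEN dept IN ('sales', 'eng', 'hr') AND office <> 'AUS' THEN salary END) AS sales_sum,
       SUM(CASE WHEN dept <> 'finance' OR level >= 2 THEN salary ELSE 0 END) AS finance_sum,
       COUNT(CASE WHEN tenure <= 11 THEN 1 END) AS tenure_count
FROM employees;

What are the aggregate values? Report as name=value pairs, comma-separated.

[sales_sum: dept IN ('sales', 'eng', 'hr') AND office <> 'AUS']
emp_id=500: ✓ → 91711
emp_id=501: ✗
emp_id=502: ✓ → 114715
emp_id=503: ✗
emp_id=504: ✗
emp_id=505: ✗
emp_id=506: ✗
emp_id=507: ✗
emp_id=508: ✗
emp_id=509: ✗
emp_id=510: ✓ → 40656
emp_id=511: ✓ → 119464
emp_id=512: ✗
sales_sum = 91711 + 114715 + 40656 + 119464 = 366546
—
[finance_sum: dept <> 'finance' OR level >= 2]
emp_id=500: ✓ → 91711
emp_id=501: ✓ → 63169
emp_id=502: ✓ → 114715
emp_id=503: ✓ → 103958
emp_id=504: ✓ → 124699
emp_id=505: ✓ → 110973
emp_id=506: ✓ → 40651
emp_id=507: ✓ → 100141
emp_id=508: ✓ → 109601
emp_id=509: ✓ → 59268
emp_id=510: ✓ → 40656
emp_id=511: ✓ → 119464
emp_id=512: ✓ → 78640
finance_sum = 91711 + 63169 + 114715 + 103958 + 124699 + 110973 + 40651 + 100141 + 109601 + 59268 + 40656 + 119464 + 78640 = 1157646
—
[tenure_count: tenure <= 11]
emp_id=500: ✗
emp_id=501: ✗
emp_id=502: ✗
emp_id=503: ✓ → 1
emp_id=504: ✓ → 1
emp_id=505: ✓ → 1
emp_id=506: ✓ → 1
emp_id=507: ✗
emp_id=508: ✓ → 1
emp_id=509: ✓ → 1
emp_id=510: ✓ → 1
emp_id=511: ✗
emp_id=512: ✓ → 1
tenure_count = COUNT(1, 1, 1, 1, 1, 1, 1, 1) = 8

sales_sum=366546, finance_sum=1157646, tenure_count=8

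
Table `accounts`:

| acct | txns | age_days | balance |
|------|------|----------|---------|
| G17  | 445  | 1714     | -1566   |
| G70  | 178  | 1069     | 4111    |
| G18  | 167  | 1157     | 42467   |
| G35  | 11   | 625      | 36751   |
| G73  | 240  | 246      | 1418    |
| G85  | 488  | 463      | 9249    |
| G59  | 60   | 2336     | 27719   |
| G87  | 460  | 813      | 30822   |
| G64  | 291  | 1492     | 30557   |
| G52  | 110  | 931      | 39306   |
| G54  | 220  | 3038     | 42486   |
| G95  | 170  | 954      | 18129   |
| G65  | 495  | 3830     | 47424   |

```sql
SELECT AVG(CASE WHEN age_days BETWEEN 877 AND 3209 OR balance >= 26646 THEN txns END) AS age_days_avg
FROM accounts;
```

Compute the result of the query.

acct=G17: ✓ → 445
acct=G70: ✓ → 178
acct=G18: ✓ → 167
acct=G35: ✓ → 11
acct=G73: ✗
acct=G85: ✗
acct=G59: ✓ → 60
acct=G87: ✓ → 460
acct=G64: ✓ → 291
acct=G52: ✓ → 110
acct=G54: ✓ → 220
acct=G95: ✓ → 170
acct=G65: ✓ → 495
age_days_avg = (445 + 178 + 167 + 11 + 60 + 460 + 291 + 110 + 220 + 170 + 495) / 11 = 237

237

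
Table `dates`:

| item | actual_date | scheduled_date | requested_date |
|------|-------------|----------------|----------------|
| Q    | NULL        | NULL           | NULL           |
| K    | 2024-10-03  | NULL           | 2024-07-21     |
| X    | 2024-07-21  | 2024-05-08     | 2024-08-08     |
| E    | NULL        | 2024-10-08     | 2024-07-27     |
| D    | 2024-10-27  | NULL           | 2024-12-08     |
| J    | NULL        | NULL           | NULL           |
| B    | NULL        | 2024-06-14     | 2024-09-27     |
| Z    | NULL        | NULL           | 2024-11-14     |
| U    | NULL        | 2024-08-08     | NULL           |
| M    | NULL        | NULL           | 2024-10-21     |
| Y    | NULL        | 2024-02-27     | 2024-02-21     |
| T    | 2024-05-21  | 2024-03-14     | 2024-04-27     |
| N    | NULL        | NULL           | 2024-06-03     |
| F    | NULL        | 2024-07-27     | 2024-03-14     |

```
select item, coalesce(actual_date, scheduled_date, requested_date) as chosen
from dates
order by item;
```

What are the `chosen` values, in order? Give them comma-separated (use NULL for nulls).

2024-06-14, 2024-10-27, 2024-10-08, 2024-07-27, NULL, 2024-10-03, 2024-10-21, 2024-06-03, NULL, 2024-05-21, 2024-08-08, 2024-07-21, 2024-02-27, 2024-11-14

item=B: actual_date=NULL, scheduled_date=2024-06-14 → 2024-06-14
item=D: actual_date=2024-10-27 → 2024-10-27
item=E: actual_date=NULL, scheduled_date=2024-10-08 → 2024-10-08
item=F: actual_date=NULL, scheduled_date=2024-07-27 → 2024-07-27
item=J: actual_date=NULL, scheduled_date=NULL, requested_date=NULL (all NULL) → NULL
item=K: actual_date=2024-10-03 → 2024-10-03
item=M: actual_date=NULL, scheduled_date=NULL, requested_date=2024-10-21 → 2024-10-21
item=N: actual_date=NULL, scheduled_date=NULL, requested_date=2024-06-03 → 2024-06-03
item=Q: actual_date=NULL, scheduled_date=NULL, requested_date=NULL (all NULL) → NULL
item=T: actual_date=2024-05-21 → 2024-05-21
item=U: actual_date=NULL, scheduled_date=2024-08-08 → 2024-08-08
item=X: actual_date=2024-07-21 → 2024-07-21
item=Y: actual_date=NULL, scheduled_date=2024-02-27 → 2024-02-27
item=Z: actual_date=NULL, scheduled_date=NULL, requested_date=2024-11-14 → 2024-11-14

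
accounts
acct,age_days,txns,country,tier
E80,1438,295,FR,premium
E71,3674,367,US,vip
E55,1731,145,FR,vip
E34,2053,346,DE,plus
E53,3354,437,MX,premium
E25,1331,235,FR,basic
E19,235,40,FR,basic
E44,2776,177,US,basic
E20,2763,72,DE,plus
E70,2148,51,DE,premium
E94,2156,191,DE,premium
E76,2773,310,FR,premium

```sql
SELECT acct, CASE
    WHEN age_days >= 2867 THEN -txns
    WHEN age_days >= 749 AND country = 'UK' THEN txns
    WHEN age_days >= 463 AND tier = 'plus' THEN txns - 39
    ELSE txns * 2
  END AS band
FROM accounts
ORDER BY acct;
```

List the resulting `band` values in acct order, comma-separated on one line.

80, 33, 470, 307, 354, -437, 290, 102, -367, 620, 590, 382

acct=E19: ELSE → 80
acct=E20: age_days >= 463 AND tier = 'plus' → 33
acct=E25: ELSE → 470
acct=E34: age_days >= 463 AND tier = 'plus' → 307
acct=E44: ELSE → 354
acct=E53: age_days >= 2867 → -437
acct=E55: ELSE → 290
acct=E70: ELSE → 102
acct=E71: age_days >= 2867 → -367
acct=E76: ELSE → 620
acct=E80: ELSE → 590
acct=E94: ELSE → 382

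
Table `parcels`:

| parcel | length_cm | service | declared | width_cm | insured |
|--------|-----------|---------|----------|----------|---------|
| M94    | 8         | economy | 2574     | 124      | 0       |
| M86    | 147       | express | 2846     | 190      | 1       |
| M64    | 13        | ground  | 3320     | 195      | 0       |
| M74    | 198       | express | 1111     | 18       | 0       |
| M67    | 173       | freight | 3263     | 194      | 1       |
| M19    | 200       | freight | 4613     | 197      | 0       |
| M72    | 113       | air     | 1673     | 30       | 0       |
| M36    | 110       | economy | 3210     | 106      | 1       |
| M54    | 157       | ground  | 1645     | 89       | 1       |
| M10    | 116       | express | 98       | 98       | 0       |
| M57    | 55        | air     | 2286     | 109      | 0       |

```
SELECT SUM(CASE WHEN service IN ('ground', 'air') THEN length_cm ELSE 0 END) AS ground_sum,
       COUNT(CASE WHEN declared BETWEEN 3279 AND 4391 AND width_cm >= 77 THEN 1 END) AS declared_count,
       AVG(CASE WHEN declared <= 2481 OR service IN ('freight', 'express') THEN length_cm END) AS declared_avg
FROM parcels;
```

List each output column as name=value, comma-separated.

[ground_sum: service IN ('ground', 'air')]
parcel=M94: ✗
parcel=M86: ✗
parcel=M64: ✓ → 13
parcel=M74: ✗
parcel=M67: ✗
parcel=M19: ✗
parcel=M72: ✓ → 113
parcel=M36: ✗
parcel=M54: ✓ → 157
parcel=M10: ✗
parcel=M57: ✓ → 55
ground_sum = 13 + 113 + 157 + 55 = 338
—
[declared_count: declared BETWEEN 3279 AND 4391 AND width_cm >= 77]
parcel=M94: ✗
parcel=M86: ✗
parcel=M64: ✓ → 1
parcel=M74: ✗
parcel=M67: ✗
parcel=M19: ✗
parcel=M72: ✗
parcel=M36: ✗
parcel=M54: ✗
parcel=M10: ✗
parcel=M57: ✗
declared_count = COUNT(1) = 1
—
[declared_avg: declared <= 2481 OR service IN ('freight', 'express')]
parcel=M94: ✗
parcel=M86: ✓ → 147
parcel=M64: ✗
parcel=M74: ✓ → 198
parcel=M67: ✓ → 173
parcel=M19: ✓ → 200
parcel=M72: ✓ → 113
parcel=M36: ✗
parcel=M54: ✓ → 157
parcel=M10: ✓ → 116
parcel=M57: ✓ → 55
declared_avg = (147 + 198 + 173 + 200 + 113 + 157 + 116 + 55) / 8 = 144.875

ground_sum=338, declared_count=1, declared_avg=144.875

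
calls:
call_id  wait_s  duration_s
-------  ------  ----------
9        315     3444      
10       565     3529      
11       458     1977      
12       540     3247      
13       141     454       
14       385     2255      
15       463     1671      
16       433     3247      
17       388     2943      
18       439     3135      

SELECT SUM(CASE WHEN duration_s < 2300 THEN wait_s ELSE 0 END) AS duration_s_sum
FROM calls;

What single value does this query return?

1447

call_id=9: ✗
call_id=10: ✗
call_id=11: ✓ → 458
call_id=12: ✗
call_id=13: ✓ → 141
call_id=14: ✓ → 385
call_id=15: ✓ → 463
call_id=16: ✗
call_id=17: ✗
call_id=18: ✗
duration_s_sum = 458 + 141 + 385 + 463 = 1447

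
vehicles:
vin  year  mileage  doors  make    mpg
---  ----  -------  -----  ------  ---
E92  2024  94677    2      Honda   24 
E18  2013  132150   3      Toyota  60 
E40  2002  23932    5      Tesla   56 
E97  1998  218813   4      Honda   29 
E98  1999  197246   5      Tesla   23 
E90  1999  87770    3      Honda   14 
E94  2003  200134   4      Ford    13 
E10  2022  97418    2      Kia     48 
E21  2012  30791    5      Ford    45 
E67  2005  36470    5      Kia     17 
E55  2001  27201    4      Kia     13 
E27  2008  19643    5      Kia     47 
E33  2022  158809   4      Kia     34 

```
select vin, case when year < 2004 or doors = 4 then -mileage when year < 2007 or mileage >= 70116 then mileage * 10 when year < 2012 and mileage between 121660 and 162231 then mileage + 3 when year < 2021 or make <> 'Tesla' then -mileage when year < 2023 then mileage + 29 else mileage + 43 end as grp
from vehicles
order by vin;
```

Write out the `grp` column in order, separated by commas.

974180, 1321500, -30791, -19643, -158809, -23932, -27201, 364700, -87770, 946770, -200134, -218813, -197246

vin=E10: year < 2007 or mileage >= 70116 → 974180
vin=E18: year < 2007 or mileage >= 70116 → 1321500
vin=E21: year < 2021 or make <> 'Tesla' → -30791
vin=E27: year < 2021 or make <> 'Tesla' → -19643
vin=E33: year < 2004 or doors = 4 → -158809
vin=E40: year < 2004 or doors = 4 → -23932
vin=E55: year < 2004 or doors = 4 → -27201
vin=E67: year < 2007 or mileage >= 70116 → 364700
vin=E90: year < 2004 or doors = 4 → -87770
vin=E92: year < 2007 or mileage >= 70116 → 946770
vin=E94: year < 2004 or doors = 4 → -200134
vin=E97: year < 2004 or doors = 4 → -218813
vin=E98: year < 2004 or doors = 4 → -197246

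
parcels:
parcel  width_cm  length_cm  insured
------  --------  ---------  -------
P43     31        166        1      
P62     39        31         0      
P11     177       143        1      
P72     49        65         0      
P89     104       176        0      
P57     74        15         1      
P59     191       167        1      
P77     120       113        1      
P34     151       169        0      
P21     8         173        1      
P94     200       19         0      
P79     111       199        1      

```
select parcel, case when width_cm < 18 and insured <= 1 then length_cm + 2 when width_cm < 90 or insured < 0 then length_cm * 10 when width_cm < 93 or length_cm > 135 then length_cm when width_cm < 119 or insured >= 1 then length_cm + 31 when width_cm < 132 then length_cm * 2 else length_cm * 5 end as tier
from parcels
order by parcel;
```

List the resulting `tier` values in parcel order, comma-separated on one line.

parcel=P11: width_cm < 93 or length_cm > 135 → 143
parcel=P21: width_cm < 18 and insured <= 1 → 175
parcel=P34: width_cm < 93 or length_cm > 135 → 169
parcel=P43: width_cm < 90 or insured < 0 → 1660
parcel=P57: width_cm < 90 or insured < 0 → 150
parcel=P59: width_cm < 93 or length_cm > 135 → 167
parcel=P62: width_cm < 90 or insured < 0 → 310
parcel=P72: width_cm < 90 or insured < 0 → 650
parcel=P77: width_cm < 119 or insured >= 1 → 144
parcel=P79: width_cm < 93 or length_cm > 135 → 199
parcel=P89: width_cm < 93 or length_cm > 135 → 176
parcel=P94: ELSE → 95

143, 175, 169, 1660, 150, 167, 310, 650, 144, 199, 176, 95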